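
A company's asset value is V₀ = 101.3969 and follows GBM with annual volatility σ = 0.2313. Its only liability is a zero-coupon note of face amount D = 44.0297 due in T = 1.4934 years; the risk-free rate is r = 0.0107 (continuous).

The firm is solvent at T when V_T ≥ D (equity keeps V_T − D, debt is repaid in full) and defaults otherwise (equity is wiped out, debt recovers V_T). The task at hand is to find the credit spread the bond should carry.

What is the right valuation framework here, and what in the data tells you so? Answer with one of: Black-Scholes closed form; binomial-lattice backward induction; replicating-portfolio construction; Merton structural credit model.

framework: Merton structural credit model

Key observation: a levered firm with one bullet debt due at 1.4934 years is the canonical structural-credit setup: equity is a call on the firm's assets struck at the face value.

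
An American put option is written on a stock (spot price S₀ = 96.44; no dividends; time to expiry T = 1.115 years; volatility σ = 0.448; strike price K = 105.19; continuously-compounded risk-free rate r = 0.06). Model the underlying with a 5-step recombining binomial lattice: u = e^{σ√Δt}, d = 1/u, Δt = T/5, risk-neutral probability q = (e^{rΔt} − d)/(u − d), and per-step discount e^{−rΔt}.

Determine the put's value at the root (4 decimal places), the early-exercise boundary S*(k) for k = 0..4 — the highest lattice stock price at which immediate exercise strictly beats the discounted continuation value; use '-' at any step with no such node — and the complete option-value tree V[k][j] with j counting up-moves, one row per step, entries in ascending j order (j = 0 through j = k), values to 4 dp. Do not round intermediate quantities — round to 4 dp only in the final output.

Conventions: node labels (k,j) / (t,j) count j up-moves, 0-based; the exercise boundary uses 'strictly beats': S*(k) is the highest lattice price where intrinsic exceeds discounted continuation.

price = 20.6262
boundary = - - 63.1684 51.1236 63.1684
tree:
20.6262
30.0599 10.9416
42.0216 17.8899 3.6890
54.0664 28.2000 7.1747 0.0000
63.8146 42.0216 13.9540 0.0000 0.0000
71.7040 54.0664 27.1390 0.0000 0.0000 0.0000

params: Δt=0.22300 u=1.23560 d=0.80932 q=0.47891 e^(-rΔt)=0.98671
t_5 payoffs: 71.7040 54.0664 27.1390 0.0000 0.0000 0.0000
t_4: node(4,0) S=41.3754 payoff=63.8146 vs cont=62.4165 → 63.8146 [stop]  node(4,1) S=63.1684 payoff=42.0216 vs cont=40.6235 → 42.0216 [stop]  node(4,2) S=96.4400 payoff=8.7500 vs cont=13.9540 → 13.9540 [wait]  node(4,3) S=147.2362 payoff=0.0000 vs cont=0.0000 → 0.0000 [wait]  node(4,4) S=224.7874 payoff=0.0000 vs cont=0.0000 → 0.0000 [wait]  ⇒ S*(4)=63.1684
t_3: node(3,0) S=51.1236 payoff=54.0664 vs cont=52.6684 → 54.0664 [stop]  node(3,1) S=78.0510 payoff=27.1390 vs cont=28.2000 → 28.2000 [wait]  node(3,2) S=119.1615 payoff=0.0000 vs cont=7.1747 → 7.1747 [wait]  node(3,3) S=181.9254 payoff=0.0000 vs cont=0.0000 → 0.0000 [wait]  ⇒ S*(3)=51.1236
t_2: node(2,0) S=63.1684 payoff=42.0216 vs cont=41.1249 → 42.0216 [stop]  node(2,1) S=96.4400 payoff=8.7500 vs cont=17.8899 → 17.8899 [wait]  node(2,2) S=147.2362 payoff=0.0000 vs cont=3.6890 → 3.6890 [wait]  ⇒ S*(2)=63.1684
t_1: node(1,0) S=78.0510 payoff=27.1390 vs cont=30.0599 → 30.0599 [wait]  node(1,1) S=119.1615 payoff=0.0000 vs cont=10.9416 → 10.9416 [wait]  ⇒ S*(1)=-
t_0: node(0,0) S=96.4400 payoff=8.7500 vs cont=20.6262 → 20.6262 [wait]  ⇒ S*(0)=-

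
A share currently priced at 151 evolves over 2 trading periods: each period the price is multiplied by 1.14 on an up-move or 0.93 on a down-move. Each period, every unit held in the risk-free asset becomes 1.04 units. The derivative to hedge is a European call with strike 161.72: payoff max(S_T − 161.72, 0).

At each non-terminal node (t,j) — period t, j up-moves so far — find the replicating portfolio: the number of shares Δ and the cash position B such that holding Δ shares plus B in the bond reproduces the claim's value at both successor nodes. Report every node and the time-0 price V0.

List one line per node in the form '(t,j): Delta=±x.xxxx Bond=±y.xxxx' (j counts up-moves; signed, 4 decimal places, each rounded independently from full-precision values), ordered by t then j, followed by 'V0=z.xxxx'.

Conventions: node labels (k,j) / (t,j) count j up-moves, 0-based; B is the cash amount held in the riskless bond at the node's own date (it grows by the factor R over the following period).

(0,0): Delta=0.5483 Bond=-74.0348
(1,0): Delta=0.0000 Bond=0.0000
(1,1): Delta=0.9549 Bond=-146.9928
V0=8.7568

Risk-neutral probability p* = (R−d)/(u−d) = (1.04−0.93)/(1.14−0.93) = 0.5238.
Expiry values: V(2,0)=0.0000, V(2,1)=0.0000, V(2,2)=34.5196
(1,0): S=140.4300. Δ = (V_up−V_dn)/(S_up−S_dn) = (0.0000−0.0000)/(160.0902−130.5999) = 0.0000. V = [p*·0.0000 + (1−p*)·0.0000]/1.04 = 0.0000. B = V − Δ·S = 0.0000.
(1,1): S=172.1400. Δ = (V_up−V_dn)/(S_up−S_dn) = (34.5196−0.0000)/(196.2396−160.0902) = 0.9549. V = [p*·34.5196 + (1−p*)·0.0000]/1.04 = 17.3862. B = V − Δ·S = -146.9928.
(0,0): S=151.0000. Δ = (V_up−V_dn)/(S_up−S_dn) = (17.3862−0.0000)/(172.1400−140.4300) = 0.5483. V = [p*·17.3862 + (1−p*)·0.0000]/1.04 = 8.7568. B = V − Δ·S = -74.0348.
As a check, the time-0 holding Δ(0,0)·S0 + B(0,0) comes to 8.7568 — exactly V0.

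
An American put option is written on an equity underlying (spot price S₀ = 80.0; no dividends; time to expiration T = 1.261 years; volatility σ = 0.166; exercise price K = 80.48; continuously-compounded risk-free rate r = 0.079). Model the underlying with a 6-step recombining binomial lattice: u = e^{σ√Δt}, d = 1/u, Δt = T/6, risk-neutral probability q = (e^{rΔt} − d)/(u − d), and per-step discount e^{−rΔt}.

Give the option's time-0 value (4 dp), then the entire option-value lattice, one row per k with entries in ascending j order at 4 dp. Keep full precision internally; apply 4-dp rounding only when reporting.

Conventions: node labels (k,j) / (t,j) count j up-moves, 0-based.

Δt=0.21017  u=1.07907  d=0.92672  q=0.59087  discount=0.98353
step 6 (expiry): payoffs max(K−S,0) = 29.8056 21.4750 11.7748 0.4800 0.0000 0.0000 0.0000
k=5: (k=5,j=0): S=54.6813, K−S=25.7987, hold=24.4735 ⇒ V=25.7987 exercise | (k=5,j=1): S=63.6707, K−S=16.8093, hold=15.4842 ⇒ V=16.8093 exercise | (k=5,j=2): S=74.1378, K−S=6.3422, hold=5.0170 ⇒ V=6.3422 exercise | (k=5,j=3): S=86.3257, K−S=0.0000, hold=0.1931 ⇒ V=0.1931 continue | (k=5,j=4): S=100.5173, K−S=0.0000, hold=0.0000 ⇒ V=0.0000 continue | (k=5,j=5): S=117.0418, K−S=0.0000, hold=0.0000 ⇒ V=0.0000 continue
k=4: (k=4,j=0): S=59.0050, K−S=21.4750, hold=20.1498 ⇒ V=21.4750 exercise | (k=4,j=1): S=68.7052, K−S=11.7748, hold=10.4496 ⇒ V=11.7748 exercise | (k=4,j=2): S=80.0000, K−S=0.4800, hold=2.6643 ⇒ V=2.6643 continue | (k=4,j=3): S=93.1516, K−S=0.0000, hold=0.0777 ⇒ V=0.0777 continue | (k=4,j=4): S=108.4653, K−S=0.0000, hold=0.0000 ⇒ V=0.0000 continue
k=3: (k=3,j=0): S=63.6707, K−S=16.8093, hold=15.4842 ⇒ V=16.8093 exercise | (k=3,j=1): S=74.1378, K−S=6.3422, hold=6.2864 ⇒ V=6.3422 exercise | (k=3,j=2): S=86.3257, K−S=0.0000, hold=1.1172 ⇒ V=1.1172 continue | (k=3,j=3): S=100.5173, K−S=0.0000, hold=0.0313 ⇒ V=0.0313 continue
k=2: (k=2,j=0): S=68.7052, K−S=11.7748, hold=10.4496 ⇒ V=11.7748 exercise | (k=2,j=1): S=80.0000, K−S=0.4800, hold=3.2013 ⇒ V=3.2013 continue | (k=2,j=2): S=93.1516, K−S=0.0000, hold=0.4677 ⇒ V=0.4677 continue
k=1: (k=1,j=0): S=74.1378, K−S=6.3422, hold=6.5985 ⇒ V=6.5985 continue | (k=1,j=1): S=86.3257, K−S=0.0000, hold=1.5600 ⇒ V=1.5600 continue
k=0: (k=0,j=0): S=80.0000, K−S=0.4800, hold=3.5617 ⇒ V=3.5617 continue

price = 3.5617
tree:
3.5617
6.5985 1.5600
11.7748 3.2013 0.4677
16.8093 6.3422 1.1172 0.0313
21.4750 11.7748 2.6643 0.0777 0.0000
25.7987 16.8093 6.3422 0.1931 0.0000 0.0000
29.8056 21.4750 11.7748 0.4800 0.0000 0.0000 0.0000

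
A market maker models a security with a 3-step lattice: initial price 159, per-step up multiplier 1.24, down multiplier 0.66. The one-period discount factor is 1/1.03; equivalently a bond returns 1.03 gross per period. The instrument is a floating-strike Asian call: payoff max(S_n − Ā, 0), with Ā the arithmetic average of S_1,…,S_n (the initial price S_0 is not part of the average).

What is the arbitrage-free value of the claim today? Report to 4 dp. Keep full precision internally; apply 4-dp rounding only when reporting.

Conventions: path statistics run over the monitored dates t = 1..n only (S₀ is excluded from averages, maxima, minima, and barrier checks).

price = 16.9801

Set p* = 0.6379 (from d < R < u); the path-dependent value is the discounted p*-expectation over all price paths.
Enumerate all 2^3 = 8 price paths (U = up ×1.24, D = down ×0.66); each path with k up-moves has probability p*^k·(1−p*)^(3−k).
DDD: Ā=73.3041, payoff=0.0000, prob=0.047465
UDD: Ā=137.7228, payoff=0.0000, prob=0.083629
DUD: Ā=106.9828, payoff=0.0000, prob=0.083629
UUD: Ā=200.9980, payoff=0.0000, prob=0.147346
DDU: Ā=86.6944, payoff=0.0000, prob=0.083629
UDU: Ā=162.8804, payoff=0.0000, prob=0.147346
DUU: Ā=132.1404, payoff=29.2153, prob=0.147346
UUU: Ā=248.2639, payoff=54.8893, prob=0.259610
Price = Σ prob·payoff / R^3 = 18.554576 / 1.092727 = 16.9801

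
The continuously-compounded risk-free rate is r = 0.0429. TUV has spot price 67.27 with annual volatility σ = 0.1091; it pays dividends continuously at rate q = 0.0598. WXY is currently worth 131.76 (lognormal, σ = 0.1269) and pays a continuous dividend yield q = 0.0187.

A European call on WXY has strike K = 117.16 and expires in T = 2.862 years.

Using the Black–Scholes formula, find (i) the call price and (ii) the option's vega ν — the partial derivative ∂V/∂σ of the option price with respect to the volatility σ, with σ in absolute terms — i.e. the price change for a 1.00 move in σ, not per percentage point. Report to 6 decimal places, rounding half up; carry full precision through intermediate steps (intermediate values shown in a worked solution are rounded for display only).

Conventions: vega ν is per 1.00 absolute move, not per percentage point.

σ√T = 0.1269·√2.862 = 0.214682
d₁ = (ln(S/K) + (r−q+σ²/2)T) / (σ√T) = (ln(131.76/117.16) + (0.0429−0.0187+0.1269²/2)·2.862) / 0.214682 = (0.117442 + 0.092305) / 0.214682 = 0.977007
d₂ = d₁ − σ√T = 0.977007 − 0.214682 = 0.762325
e^{−rT} = 0.884458
e^{−qT} = 0.947888
N(d₁) = 0.835717,  N(d₂) = 0.777067
Call price V = S·e^{−qT}·N(d₁) − K·e^{−rT}·N(d₂) = 104.375781 − 80.522116 = 23.853666
φ(d₁) = (1/√(2π))·e^{−d₁²/2} = 0.247533
ν = S·e^{−qT}·φ(d₁)·√T = 52.300872

price = 23.853666
ν = 52.300872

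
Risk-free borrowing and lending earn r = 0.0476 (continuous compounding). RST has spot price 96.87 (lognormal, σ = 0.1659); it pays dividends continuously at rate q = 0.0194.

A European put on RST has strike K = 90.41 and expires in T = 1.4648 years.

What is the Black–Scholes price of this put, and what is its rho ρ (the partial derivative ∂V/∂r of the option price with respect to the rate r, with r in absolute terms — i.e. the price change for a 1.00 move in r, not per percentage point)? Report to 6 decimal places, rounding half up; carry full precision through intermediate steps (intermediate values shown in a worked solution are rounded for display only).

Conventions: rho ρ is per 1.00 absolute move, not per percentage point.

σ√T = 0.1659·√1.4648 = 0.200787
d₁ = (ln(S/K) + (r−q+σ²/2)T) / (σ√T) = (ln(96.87/90.41) + (0.0476−0.0194+0.1659²/2)·1.4648) / 0.200787 = (0.069015 + 0.061465) / 0.200787 = 0.649843
d₂ = d₁ − σ√T = 0.649843 − 0.200787 = 0.449056
e^{−rT} = 0.932651
e^{−qT} = 0.971983
N(−d₁) = 0.257897,  N(−d₂) = 0.326696
Put price V = K·e^{−rT}·N(−d₂) − S·e^{−qT}·N(−d₁) = 27.547280 − 24.282521 = 3.264759
ρ = −K·T·e^{−rT}·N(−d₂) = -40.351256

price = 3.264759
ρ = -40.351256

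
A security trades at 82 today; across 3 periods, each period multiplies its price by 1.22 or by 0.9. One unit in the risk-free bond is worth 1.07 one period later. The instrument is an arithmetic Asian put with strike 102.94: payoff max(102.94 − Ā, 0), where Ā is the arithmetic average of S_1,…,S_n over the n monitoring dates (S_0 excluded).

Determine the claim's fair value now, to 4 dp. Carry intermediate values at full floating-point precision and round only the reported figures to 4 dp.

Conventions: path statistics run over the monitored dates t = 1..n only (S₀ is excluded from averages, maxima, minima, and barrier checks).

Under the martingale measure an up-move has probability p* = 0.5312; value the claim as the probability-weighted average of per-path payoffs, discounted 3 periods at R = 1.07.
Enumerate all 2^3 = 8 price paths (U = up ×1.22, D = down ×0.9); each path with k up-moves has probability p*^k·(1−p*)^(3−k).
DDD: Ā=66.6660, payoff=36.2740, prob=0.102997
UDD: Ā=90.3695, payoff=12.5705, prob=0.116730
DUD: Ā=81.6228, payoff=21.3172, prob=0.116730
UUD: Ā=110.6442, payoff=0.0000, prob=0.132294
DDU: Ā=73.7508, payoff=29.1892, prob=0.116730
UDU: Ā=99.9733, payoff=2.9667, prob=0.132294
DUU: Ā=91.2266, payoff=11.7134, prob=0.132294
UUU: Ā=123.6628, payoff=0.0000, prob=0.149933
Price = Σ prob·payoff / R^3 = 13.041139 / 1.225043 = 10.6455

price = 10.6455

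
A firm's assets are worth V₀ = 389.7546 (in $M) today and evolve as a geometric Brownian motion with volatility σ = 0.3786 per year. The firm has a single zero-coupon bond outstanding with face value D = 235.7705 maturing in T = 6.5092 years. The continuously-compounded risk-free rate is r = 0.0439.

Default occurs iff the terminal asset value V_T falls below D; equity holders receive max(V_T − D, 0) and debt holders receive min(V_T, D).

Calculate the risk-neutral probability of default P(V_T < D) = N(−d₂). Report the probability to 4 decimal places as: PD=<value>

PD=0.3695

Work the structural quantities from V₀ = 389.7546 against face 235.7705:
d₁ = [ln(V₀/D) + (r + σ²/2)T] / (σ√T)
   = [ln(389.7546/235.7705) + (0.0439 + 0.5·0.3786²)·6.5092] / (0.3786·√6.5092)
   = [0.502658 + 0.752262] / 0.965927 = 1.299187
d₂ = d₁ − σ√T = 1.299187 − 0.965927 = 0.333260
risk-neutral PD = N(−d₂) = N(-0.333260) = 0.369469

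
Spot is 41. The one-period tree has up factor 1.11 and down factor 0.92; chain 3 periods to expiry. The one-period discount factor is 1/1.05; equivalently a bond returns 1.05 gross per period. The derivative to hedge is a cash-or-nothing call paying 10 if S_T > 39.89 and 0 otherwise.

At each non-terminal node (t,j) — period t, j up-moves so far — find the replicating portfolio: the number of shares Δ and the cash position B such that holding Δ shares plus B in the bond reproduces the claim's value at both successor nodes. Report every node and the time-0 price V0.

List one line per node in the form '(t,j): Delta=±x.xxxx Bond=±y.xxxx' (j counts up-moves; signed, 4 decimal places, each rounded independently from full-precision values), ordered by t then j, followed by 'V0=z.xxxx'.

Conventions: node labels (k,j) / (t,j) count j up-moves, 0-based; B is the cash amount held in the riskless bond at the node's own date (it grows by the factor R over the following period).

(0,0): Delta=0.5032 Bond=-14.0312
(1,0): Delta=0.9092 Bond=-30.0501
(1,1): Delta=0.3478 Bond=-7.6633
(2,0): Delta=0.0000 Bond=0.0000
(2,1): Delta=1.2570 Bond=-46.1153
(2,2): Delta=0.0000 Bond=9.5238
V0=6.5981

Under the risk-neutral measure, an up-move has probability p* = (R−d)/(u−d) = 0.6842 and values discount at R = 1.05.
Expiry values: V(3,0)=0.0000, V(3,1)=0.0000, V(3,2)=10.0000, V(3,3)=10.0000
  t=2,j=0: stock 34.7024 → up 38.5197 (V=0.0000), down 31.9262 (V=0.0000). Price 0.0000; hedge Δ=0.0000, bond B=0.0000.
  t=2,j=1: stock 41.8692 → up 46.4748 (V=10.0000), down 38.5197 (V=0.0000). Price 6.5163; hedge Δ=1.2570, bond B=-46.1153.
  t=2,j=2: stock 50.5161 → up 56.0729 (V=10.0000), down 46.4748 (V=10.0000). Price 9.5238; hedge Δ=0.0000, bond B=9.5238.
  t=1,j=0: stock 37.7200 → up 41.8692 (V=6.5163), down 34.7024 (V=0.0000). Price 4.2462; hedge Δ=0.9092, bond B=-30.0501.
  t=1,j=1: stock 45.5100 → up 50.5161 (V=9.5238), down 41.8692 (V=6.5163). Price 8.1658; hedge Δ=0.3478, bond B=-7.6633.
  t=0,j=0: stock 41.0000 → up 45.5100 (V=8.1658), down 37.7200 (V=4.2462). Price 6.5981; hedge Δ=0.5032, bond B=-14.0312.
As a check, the time-0 holding Δ(0,0)·S0 + B(0,0) comes to 6.5981 — exactly V0.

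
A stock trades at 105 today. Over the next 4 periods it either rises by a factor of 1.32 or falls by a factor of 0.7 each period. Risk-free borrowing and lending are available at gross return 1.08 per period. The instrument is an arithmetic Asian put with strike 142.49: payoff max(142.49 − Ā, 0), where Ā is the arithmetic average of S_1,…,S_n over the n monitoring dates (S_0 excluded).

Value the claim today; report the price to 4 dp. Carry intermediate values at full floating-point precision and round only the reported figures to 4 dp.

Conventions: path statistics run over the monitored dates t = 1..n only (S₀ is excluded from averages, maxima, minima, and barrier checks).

Set p* = 0.6129 (from d < R < u); the path-dependent value is the discounted p*-expectation over all price paths.
Enumerate all 2^4 = 16 price paths (U = up ×1.32, D = down ×0.7); each path with k up-moves has probability p*^k·(1−p*)^(4−k).
DDDD: Ā=46.5439, payoff=95.9461, prob=0.022453
UDDD: Ā=87.7685, payoff=54.7216, prob=0.035551
DUDD: Ā=71.4934, payoff=70.9965, prob=0.035551
UUDD: Ā=134.8162, payoff=7.6738, prob=0.056289
DDUD: Ā=60.1009, payoff=82.3890, prob=0.035551
UDUD: Ā=113.3332, payoff=29.1568, prob=0.056289
DUUD: Ā=97.0582, payoff=45.4318, prob=0.056289
UUUD: Ā=183.0241, payoff=0.0000, prob=0.089124
DDDU: Ā=52.1262, payoff=90.3638, prob=0.035551
UDDU: Ā=98.2951, payoff=44.1949, prob=0.056289
DUDU: Ā=82.0201, payoff=60.4699, prob=0.056289
UUDU: Ā=154.6665, payoff=0.0000, prob=0.089124
DDUU: Ā=70.6276, payoff=71.8624, prob=0.056289
UDUU: Ā=133.1835, payoff=9.3065, prob=0.089124
DUUU: Ā=116.9085, payoff=25.5815, prob=0.089124
UUUU: Ā=220.4561, payoff=0.0000, prob=0.141113
Price = Σ prob·payoff / R^4 = 30.441548 / 1.360489 = 22.3754

price = 22.3754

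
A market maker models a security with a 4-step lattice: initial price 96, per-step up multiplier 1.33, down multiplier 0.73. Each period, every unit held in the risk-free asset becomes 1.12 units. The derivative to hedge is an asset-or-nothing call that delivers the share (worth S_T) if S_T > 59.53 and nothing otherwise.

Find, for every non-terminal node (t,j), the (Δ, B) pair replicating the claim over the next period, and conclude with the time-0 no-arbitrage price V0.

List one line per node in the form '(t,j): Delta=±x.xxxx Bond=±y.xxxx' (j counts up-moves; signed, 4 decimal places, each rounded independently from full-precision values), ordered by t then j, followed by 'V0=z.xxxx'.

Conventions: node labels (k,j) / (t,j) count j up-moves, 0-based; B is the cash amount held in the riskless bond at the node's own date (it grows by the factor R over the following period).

(0,0): Delta=1.1347 Bond=-16.7144
(1,0): Delta=1.3764 Bond=-35.6574
(1,1): Delta=1.0633 Bond=-9.6001
(2,0): Delta=1.7110 Bond=-57.0518
(2,1): Delta=1.2776 Bond=-30.7202
(2,2): Delta=1.0000 Bond=0.0000
(3,0): Delta=0.0000 Bond=0.0000
(3,1): Delta=2.2167 Bond=-98.3046
(3,2): Delta=1.0000 Bond=0.0000
(3,3): Delta=1.0000 Bond=0.0000
V0=92.2212

Risk-neutral probability p* = (R−d)/(u−d) = (1.12−0.73)/(1.33−0.73) = 0.6500.
Payoffs at expiry: V(4,0)=0.0000, V(4,1)=0.0000, V(4,2)=90.4941, V(4,3)=164.8728, V(4,4)=300.3847
(3,0): S=37.3456. Δ = (V_up−V_dn)/(S_up−S_dn) = (0.0000−0.0000)/(49.6697−27.2623) = 0.0000. V = [p*·0.0000 + (1−p*)·0.0000]/1.12 = 0.0000. B = V − Δ·S = 0.0000.
(3,1): S=68.0407. Δ = (V_up−V_dn)/(S_up−S_dn) = (90.4941−0.0000)/(90.4941−49.6697) = 2.2167. V = [p*·90.4941 + (1−p*)·0.0000]/1.12 = 52.5189. B = V − Δ·S = -98.3046.
(3,2): S=123.9645. Δ = (V_up−V_dn)/(S_up−S_dn) = (164.8728−90.4941)/(164.8728−90.4941) = 1.0000. V = [p*·164.8728 + (1−p*)·90.4941]/1.12 = 123.9645. B = V − Δ·S = 0.0000.
(3,3): S=225.8532. Δ = (V_up−V_dn)/(S_up−S_dn) = (300.3847−164.8728)/(300.3847−164.8728) = 1.0000. V = [p*·300.3847 + (1−p*)·164.8728]/1.12 = 225.8532. B = V − Δ·S = 0.0000.
(2,0): S=51.1584. Δ = (V_up−V_dn)/(S_up−S_dn) = (52.5189−0.0000)/(68.0407−37.3456) = 1.7110. V = [p*·52.5189 + (1−p*)·0.0000]/1.12 = 30.4797. B = V − Δ·S = -57.0518.
(2,1): S=93.2064. Δ = (V_up−V_dn)/(S_up−S_dn) = (123.9645−52.5189)/(123.9645−68.0407) = 1.2776. V = [p*·123.9645 + (1−p*)·52.5189]/1.12 = 88.3558. B = V − Δ·S = -30.7202.
(2,2): S=169.8144. Δ = (V_up−V_dn)/(S_up−S_dn) = (225.8532−123.9645)/(225.8532−123.9645) = 1.0000. V = [p*·225.8532 + (1−p*)·123.9645]/1.12 = 169.8144. B = V − Δ·S = 0.0000.
(1,0): S=70.0800. Δ = (V_up−V_dn)/(S_up−S_dn) = (88.3558−30.4797)/(93.2064−51.1584) = 1.3764. V = [p*·88.3558 + (1−p*)·30.4797]/1.12 = 60.8029. B = V − Δ·S = -35.6574.
(1,1): S=127.6800. Δ = (V_up−V_dn)/(S_up−S_dn) = (169.8144−88.3558)/(169.8144−93.2064) = 1.0633. V = [p*·169.8144 + (1−p*)·88.3558]/1.12 = 126.1642. B = V − Δ·S = -9.6001.
(0,0): S=96.0000. Δ = (V_up−V_dn)/(S_up−S_dn) = (126.1642−60.8029)/(127.6800−70.0800) = 1.1347. V = [p*·126.1642 + (1−p*)·60.8029]/1.12 = 92.2212. B = V − Δ·S = -16.7144.
Sanity check at the root: Δ(0,0)·S0 + B(0,0) reproduces V0 = 92.2212.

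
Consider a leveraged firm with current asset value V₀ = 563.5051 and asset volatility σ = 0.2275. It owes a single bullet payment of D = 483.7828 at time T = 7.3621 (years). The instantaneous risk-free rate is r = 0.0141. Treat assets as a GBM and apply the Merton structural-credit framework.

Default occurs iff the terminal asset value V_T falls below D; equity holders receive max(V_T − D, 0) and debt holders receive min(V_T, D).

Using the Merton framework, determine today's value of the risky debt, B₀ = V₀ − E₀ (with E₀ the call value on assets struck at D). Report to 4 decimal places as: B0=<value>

B0=368.7325

Apply the equity-as-call identities (strike 483.7828, horizon 7.3621 years):
d₁ = [ln(V₀/D) + (r + σ²/2)T] / (σ√T)
   = [ln(563.5051/483.7828) + (0.0141 + 0.5·0.2275²)·7.3621] / (0.2275·√7.3621)
   = [0.152540 + 0.294323] / 0.617280 = 0.723923
d₂ = d₁ − σ√T = 0.723923 − 0.617280 = 0.106643
N(d₁) = 0.765444,  N(d₂) = 0.542464,  e^(−rT) = 0.901401
E₀ = V₀·N(d₁) − D·e^(−rT)·N(d₂)
   = 563.5051·0.765444 − 483.7828·0.901401·0.542464 = 194.772552
B₀ = V₀ − E₀ = 563.5051 − 194.772552 = 368.732548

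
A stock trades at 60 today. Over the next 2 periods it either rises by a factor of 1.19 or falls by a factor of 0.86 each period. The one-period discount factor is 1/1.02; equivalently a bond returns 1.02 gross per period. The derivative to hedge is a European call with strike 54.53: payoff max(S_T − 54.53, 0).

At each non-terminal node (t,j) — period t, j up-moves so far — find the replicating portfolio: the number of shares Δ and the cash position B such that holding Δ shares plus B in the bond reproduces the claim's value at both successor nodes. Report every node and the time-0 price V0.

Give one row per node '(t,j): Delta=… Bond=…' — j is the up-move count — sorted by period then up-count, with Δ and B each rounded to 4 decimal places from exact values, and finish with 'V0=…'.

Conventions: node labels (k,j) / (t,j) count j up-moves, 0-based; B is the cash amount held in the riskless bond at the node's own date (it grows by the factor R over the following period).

(0,0): Delta=0.7410 Bond=-34.2822
(1,0): Delta=0.4037 Bond=-17.5628
(1,1): Delta=1.0000 Bond=-53.4608
V0=10.1775

No-arbitrage ⇒ martingale measure with p* = (R−d)/(u−d) = 0.4848.
Payoffs at expiry: V(2,0)=0.0000, V(2,1)=6.8740, V(2,2)=30.4360
Node (1,0) S=51.6000: V=(p*·6.8740+(1−p*)·0.0000)/1.02=3.2675; Δ=(6.8740−0.0000)/(61.4040−44.3760)=0.4037; B=V−Δ·S=-17.5628
Node (1,1) S=71.4000: V=(p*·30.4360+(1−p*)·6.8740)/1.02=17.9392; Δ=(30.4360−6.8740)/(84.9660−61.4040)=1.0000; B=V−Δ·S=-53.4608
Node (0,0) S=60.0000: V=(p*·17.9392+(1−p*)·3.2675)/1.02=10.1775; Δ=(17.9392−3.2675)/(71.4000−51.6000)=0.7410; B=V−Δ·S=-34.2822
Sanity check at the root: Δ(0,0)·S0 + B(0,0) reproduces V0 = 10.1775.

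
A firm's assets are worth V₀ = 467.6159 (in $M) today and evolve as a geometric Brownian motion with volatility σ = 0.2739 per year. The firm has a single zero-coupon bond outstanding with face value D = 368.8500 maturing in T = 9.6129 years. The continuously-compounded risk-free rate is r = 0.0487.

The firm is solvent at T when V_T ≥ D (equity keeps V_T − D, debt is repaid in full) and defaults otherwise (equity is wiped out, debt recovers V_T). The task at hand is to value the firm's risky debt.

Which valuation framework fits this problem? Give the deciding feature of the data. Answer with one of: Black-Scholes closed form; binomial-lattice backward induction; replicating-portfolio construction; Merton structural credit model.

Key observation: the question is about default risk generated by asset-value dynamics against a debt face of 368.8500 — the structural framework prices exactly that.

framework: Merton structural credit model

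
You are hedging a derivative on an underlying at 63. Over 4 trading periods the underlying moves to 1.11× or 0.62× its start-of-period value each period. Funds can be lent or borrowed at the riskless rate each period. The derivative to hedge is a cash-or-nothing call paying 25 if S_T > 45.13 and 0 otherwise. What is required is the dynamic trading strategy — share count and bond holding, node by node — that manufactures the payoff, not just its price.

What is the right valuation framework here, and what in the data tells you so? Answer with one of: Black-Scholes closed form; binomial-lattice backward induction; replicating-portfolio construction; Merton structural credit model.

framework: replicating-portfolio construction

Key observation: since the answer must list Δ and B at each node of the 1.11/0.62 lattice on 63, the replicating-portfolio method — solving the two-state system at every node — is the one that applies.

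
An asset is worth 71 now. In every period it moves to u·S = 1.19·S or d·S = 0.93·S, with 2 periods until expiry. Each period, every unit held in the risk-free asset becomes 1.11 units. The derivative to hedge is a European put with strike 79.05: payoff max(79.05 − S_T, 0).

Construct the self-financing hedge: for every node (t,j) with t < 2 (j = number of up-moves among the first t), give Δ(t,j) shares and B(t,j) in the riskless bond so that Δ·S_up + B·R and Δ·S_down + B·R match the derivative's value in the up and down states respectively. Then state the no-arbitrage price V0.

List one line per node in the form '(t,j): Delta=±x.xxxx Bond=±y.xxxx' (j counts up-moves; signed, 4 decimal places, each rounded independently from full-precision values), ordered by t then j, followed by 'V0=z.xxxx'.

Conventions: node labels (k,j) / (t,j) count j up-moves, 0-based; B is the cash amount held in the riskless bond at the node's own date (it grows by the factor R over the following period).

(0,0): Delta=-0.2738 Bond=20.9609
(1,0): Delta=-1.0000 Bond=71.2162
(1,1): Delta=-0.0216 Bond=1.9557
V0=1.5196

Arbitrage-free pricing uses the up-move probability p* = (R−d)/(u−d) = 0.6923, discounting each step at R = 1.11.
Terminal payoffs: V(2,0)=17.6421, V(2,1)=0.4743, V(2,2)=0.0000
Node (1,0) S=66.0300: V=(p*·0.4743+(1−p*)·17.6421)/1.11=5.1862; Δ=(0.4743−17.6421)/(78.5757−61.4079)=-1.0000; B=V−Δ·S=71.2162
Node (1,1) S=84.4900: V=(p*·0.0000+(1−p*)·0.4743)/1.11=0.1315; Δ=(0.0000−0.4743)/(100.5431−78.5757)=-0.0216; B=V−Δ·S=1.9557
Node (0,0) S=71.0000: V=(p*·0.1315+(1−p*)·5.1862)/1.11=1.5196; Δ=(0.1315−5.1862)/(84.4900−66.0300)=-0.2738; B=V−Δ·S=20.9609
Check: Δ(0,0)·S0 + B(0,0) = 1.5196 = V0.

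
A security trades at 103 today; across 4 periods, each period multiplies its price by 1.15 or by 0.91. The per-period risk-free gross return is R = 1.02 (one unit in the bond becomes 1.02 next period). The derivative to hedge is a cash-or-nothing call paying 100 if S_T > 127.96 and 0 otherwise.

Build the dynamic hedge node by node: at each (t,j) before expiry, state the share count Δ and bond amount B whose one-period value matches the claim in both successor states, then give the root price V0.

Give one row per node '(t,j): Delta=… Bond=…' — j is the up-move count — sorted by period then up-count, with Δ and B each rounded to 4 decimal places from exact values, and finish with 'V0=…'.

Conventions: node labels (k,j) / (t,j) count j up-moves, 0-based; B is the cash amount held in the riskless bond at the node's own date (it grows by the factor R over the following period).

No-arbitrage ⇒ martingale measure with p* = (R−d)/(u−d) = 0.4583.
At maturity the claim pays: V(4,0)=0.0000, V(4,1)=0.0000, V(4,2)=0.0000, V(4,3)=100.0000, V(4,4)=100.0000
  t=3,j=0: stock 77.6178 → up 89.2605 (V=0.0000), down 70.6322 (V=0.0000). Price 0.0000; hedge Δ=0.0000, bond B=0.0000.
  t=3,j=1: stock 98.0884 → up 112.8017 (V=0.0000), down 89.2605 (V=0.0000). Price 0.0000; hedge Δ=0.0000, bond B=0.0000.
  t=3,j=2: stock 123.9579 → up 142.5516 (V=100.0000), down 112.8017 (V=0.0000). Price 44.9346; hedge Δ=3.3614, bond B=-371.7320.
  t=3,j=3: stock 156.6501 → up 180.1476 (V=100.0000), down 142.5516 (V=100.0000). Price 98.0392; hedge Δ=0.0000, bond B=98.0392.
  t=2,j=0: stock 85.2943 → up 98.0884 (V=0.0000), down 77.6178 (V=0.0000). Price 0.0000; hedge Δ=0.0000, bond B=0.0000.
  t=2,j=1: stock 107.7895 → up 123.9579 (V=44.9346), down 98.0884 (V=0.0000). Price 20.1912; hedge Δ=1.7370, bond B=-167.0364.
  t=2,j=2: stock 136.2175 → up 156.6501 (V=98.0392), down 123.9579 (V=44.9346). Price 67.9159; hedge Δ=1.6244, bond B=-153.3531.
  t=1,j=0: stock 93.7300 → up 107.7895 (V=20.1912), down 85.2943 (V=0.0000). Price 9.0729; hedge Δ=0.8976, bond B=-75.0572.
  t=1,j=1: stock 118.4500 → up 136.2175 (V=67.9159), down 107.7895 (V=20.1912). Price 41.2402; hedge Δ=1.6788, bond B=-157.6127.
  t=0,j=0: stock 103.0000 → up 118.4500 (V=41.2402), down 93.7300 (V=9.0729). Price 23.3493; hedge Δ=1.3013, bond B=-110.6815.
As a check, the time-0 holding Δ(0,0)·S0 + B(0,0) comes to 23.3493 — exactly V0.

(0,0): Delta=1.3013 Bond=-110.6815
(1,0): Delta=0.8976 Bond=-75.0572
(1,1): Delta=1.6788 Bond=-157.6127
(2,0): Delta=0.0000 Bond=0.0000
(2,1): Delta=1.7370 Bond=-167.0364
(2,2): Delta=1.6244 Bond=-153.3531
(3,0): Delta=0.0000 Bond=0.0000
(3,1): Delta=0.0000 Bond=0.0000
(3,2): Delta=3.3614 Bond=-371.7320
(3,3): Delta=0.0000 Bond=98.0392
V0=23.3493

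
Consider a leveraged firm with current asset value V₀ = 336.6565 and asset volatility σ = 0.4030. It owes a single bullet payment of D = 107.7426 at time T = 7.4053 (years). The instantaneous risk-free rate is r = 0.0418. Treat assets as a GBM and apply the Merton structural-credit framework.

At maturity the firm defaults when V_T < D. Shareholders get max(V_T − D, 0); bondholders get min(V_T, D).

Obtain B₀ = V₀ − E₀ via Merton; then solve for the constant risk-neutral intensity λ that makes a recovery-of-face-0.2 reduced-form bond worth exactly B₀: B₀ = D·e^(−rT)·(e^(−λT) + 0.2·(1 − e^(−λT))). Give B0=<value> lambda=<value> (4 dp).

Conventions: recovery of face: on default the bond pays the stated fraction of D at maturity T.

B0=72.0426 lambda=0.0159

Work the structural quantities from V₀ = 336.6565 against face 107.7426:
d₁ = [ln(V₀/D) + (r + σ²/2)T] / (σ√T)
   = [ln(336.6565/107.7426) + (0.0418 + 0.5·0.4030²)·7.4053] / (0.4030·√7.4053)
   = [1.139318 + 0.910885] / 1.096671 = 1.869479
d₂ = d₁ − σ√T = 1.869479 − 1.096671 = 0.772808
N(d₁) = 0.969222,  N(d₂) = 0.780182,  e^(−rT) = 0.733783
E₀ = V₀·N(d₁) − D·e^(−rT)·N(d₂)
   = 336.6565·0.969222 − 107.7426·0.733783·0.780182 = 264.613884
B₀ = V₀ − E₀ = 336.6565 − 264.613884 = 72.042616
e^(−λT) = (B₀·e^(rT)/D − 0.2)/(1 − 0.2) = (72.0426·1.362800/107.7426 − 0.2)/0.8 = 0.88905350
λ = −ln(0.88905350)/7.4053 = 0.015880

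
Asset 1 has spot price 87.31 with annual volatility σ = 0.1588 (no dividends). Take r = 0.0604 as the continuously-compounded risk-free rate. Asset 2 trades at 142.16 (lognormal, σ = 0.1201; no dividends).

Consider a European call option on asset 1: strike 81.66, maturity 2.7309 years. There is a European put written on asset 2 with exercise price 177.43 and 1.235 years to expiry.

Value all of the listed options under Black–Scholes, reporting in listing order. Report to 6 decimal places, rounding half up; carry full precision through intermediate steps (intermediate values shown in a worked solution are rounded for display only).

price(asset 1 call K=81.66) = 20.168246
price(asset 2 put K=177.43) = 23.911182

[asset 1 call K=81.66]
σ√T = 0.1588·√2.7309 = 0.262424
d₁ = (ln(S/K) + (r+σ²/2)T) / (σ√T) = (ln(87.31/81.66) + (0.0604+0.1588²/2)·2.7309) / 0.262424 = (0.066901 + 0.199380) / 0.262424 = 1.014695
d₂ = d₁ − σ√T = 1.014695 − 0.262424 = 0.752271
e^{−rT} = 0.847939
N(d₁) = 0.844874,  N(d₂) = 0.774056
price = S·N(d₁) − K·e^{−rT}·N(d₂) = 73.765983 − 53.597737 = 20.168246
[asset 2 put K=177.43]
σ√T = 0.1201·√1.235 = 0.133468
d₁ = (ln(S/K) + (r+σ²/2)T) / (σ√T) = (ln(142.16/177.43) + (0.0604+0.1201²/2)·1.235) / 0.133468 = (-0.221623 + 0.083501) / 0.133468 = -1.034873
d₂ = d₁ − σ√T = -1.034873 − 0.133468 = -1.168340
e^{−rT} = 0.928120
N(−d₁) = 0.849636,  N(−d₂) = 0.878665
price = K·e^{−rT}·N(−d₂) − S·N(−d₁) = 144.695404 − 120.784222 = 23.911182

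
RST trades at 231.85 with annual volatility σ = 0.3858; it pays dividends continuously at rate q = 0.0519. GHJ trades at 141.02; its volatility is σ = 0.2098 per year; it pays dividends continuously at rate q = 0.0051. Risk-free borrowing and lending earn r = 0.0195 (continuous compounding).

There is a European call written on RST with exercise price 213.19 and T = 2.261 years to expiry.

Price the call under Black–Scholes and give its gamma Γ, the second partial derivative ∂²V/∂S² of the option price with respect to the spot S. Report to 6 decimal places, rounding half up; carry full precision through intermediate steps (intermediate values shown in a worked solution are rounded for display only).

price = 47.906140
Γ = 0.002515

σ√T = 0.3858·√2.261 = 0.580113
d₁ = (ln(S/K) + (r−q+σ²/2)T) / (σ√T) = (ln(231.85/213.19) + (0.0195−0.0519+0.3858²/2)·2.261) / 0.580113 = (0.083907 + 0.095009) / 0.580113 = 0.308416
d₂ = d₁ − σ√T = 0.308416 − 0.580113 = -0.271697
e^{−rT} = 0.956868
e^{−qT} = 0.889278
N(d₁) = 0.621117,  N(d₂) = 0.392927
Call price V = S·e^{−qT}·N(d₁) − K·e^{−rT}·N(d₂) = 128.061274 − 80.155134 = 47.906140
φ(d₁) = (1/√(2π))·e^{−d₁²/2} = 0.380413
Γ = e^{−qT}·φ(d₁) / (S·σ·√T) = 0.002515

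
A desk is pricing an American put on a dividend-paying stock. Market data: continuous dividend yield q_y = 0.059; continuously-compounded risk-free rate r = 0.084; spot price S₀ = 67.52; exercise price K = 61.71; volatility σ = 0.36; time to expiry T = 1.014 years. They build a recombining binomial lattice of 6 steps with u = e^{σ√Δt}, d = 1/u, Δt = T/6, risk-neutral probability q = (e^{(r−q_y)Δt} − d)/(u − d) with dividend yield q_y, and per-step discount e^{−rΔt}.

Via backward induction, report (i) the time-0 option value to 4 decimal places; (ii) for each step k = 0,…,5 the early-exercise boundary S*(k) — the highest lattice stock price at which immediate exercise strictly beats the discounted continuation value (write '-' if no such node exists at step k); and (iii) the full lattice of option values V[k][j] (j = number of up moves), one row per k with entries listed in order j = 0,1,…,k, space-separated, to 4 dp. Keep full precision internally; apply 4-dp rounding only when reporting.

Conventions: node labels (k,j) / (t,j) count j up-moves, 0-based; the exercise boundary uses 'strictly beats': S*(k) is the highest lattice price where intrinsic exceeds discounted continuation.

price = 5.9637
boundary = - - - 43.3124 37.3542 43.3124
tree:
5.9637
8.9956 2.8223
13.1308 4.7370 0.8101
18.3976 7.7568 1.5721 0.0000
24.3558 12.2666 3.0508 0.0000 0.0000
29.4944 18.3976 5.9204 0.0000 0.0000 0.0000
33.9261 24.3558 11.4889 0.0000 0.0000 0.0000 0.0000

params: Δt=0.16900 u=1.15951 d=0.86244 q=0.47732 e^(-rΔt)=0.98590
t_6 payoffs: 33.9261 24.3558 11.4889 0.0000 0.0000 0.0000 0.0000
t_5: node(5,0) S=32.2156 payoff=29.4944 vs cont=28.9442 → 29.4944 [stop]  node(5,1) S=43.3124 payoff=18.3976 vs cont=17.9574 → 18.3976 [stop]  node(5,2) S=58.2317 payoff=3.4783 vs cont=5.9204 → 5.9204 [wait]  node(5,3) S=78.2899 payoff=0.0000 vs cont=0.0000 → 0.0000 [wait]  node(5,4) S=105.2573 payoff=0.0000 vs cont=0.0000 → 0.0000 [wait]  node(5,5) S=141.5137 payoff=0.0000 vs cont=0.0000 → 0.0000 [wait]  ⇒ S*(5)=43.3124
t_4: node(4,0) S=37.3542 payoff=24.3558 vs cont=23.8566 → 24.3558 [stop]  node(4,1) S=50.2211 payoff=11.4889 vs cont=12.2666 → 12.2666 [wait]  node(4,2) S=67.5200 payoff=0.0000 vs cont=3.0508 → 3.0508 [wait]  node(4,3) S=90.7776 payoff=0.0000 vs cont=0.0000 → 0.0000 [wait]  node(4,4) S=122.0465 payoff=0.0000 vs cont=0.0000 → 0.0000 [wait]  ⇒ S*(4)=37.3542
t_3: node(3,0) S=43.3124 payoff=18.3976 vs cont=18.3234 → 18.3976 [stop]  node(3,1) S=58.2317 payoff=3.4783 vs cont=7.7568 → 7.7568 [wait]  node(3,2) S=78.2899 payoff=0.0000 vs cont=1.5721 → 1.5721 [wait]  node(3,3) S=105.2573 payoff=0.0000 vs cont=0.0000 → 0.0000 [wait]  ⇒ S*(3)=43.3124
t_2: node(2,0) S=50.2211 payoff=11.4889 vs cont=13.1308 → 13.1308 [wait]  node(2,1) S=67.5200 payoff=0.0000 vs cont=4.7370 → 4.7370 [wait]  node(2,2) S=90.7776 payoff=0.0000 vs cont=0.8101 → 0.8101 [wait]  ⇒ S*(2)=-
t_1: node(1,0) S=58.2317 payoff=3.4783 vs cont=8.9956 → 8.9956 [wait]  node(1,1) S=78.2899 payoff=0.0000 vs cont=2.8223 → 2.8223 [wait]  ⇒ S*(1)=-
t_0: node(0,0) S=67.5200 payoff=0.0000 vs cont=5.9637 → 5.9637 [wait]  ⇒ S*(0)=-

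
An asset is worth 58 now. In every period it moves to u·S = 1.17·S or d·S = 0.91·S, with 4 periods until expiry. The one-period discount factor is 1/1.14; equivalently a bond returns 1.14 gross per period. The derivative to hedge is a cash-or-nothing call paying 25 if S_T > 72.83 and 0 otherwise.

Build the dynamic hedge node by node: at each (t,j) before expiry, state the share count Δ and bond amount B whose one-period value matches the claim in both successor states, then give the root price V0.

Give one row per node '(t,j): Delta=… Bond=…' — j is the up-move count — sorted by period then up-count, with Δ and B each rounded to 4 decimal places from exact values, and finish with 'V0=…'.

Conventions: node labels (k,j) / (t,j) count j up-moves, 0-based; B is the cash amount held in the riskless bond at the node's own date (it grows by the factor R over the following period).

Since d<R<u, set p* = (R−d)/(u−d) = 0.8846; price each node as the discounted p*-expectation of its children.
At maturity the claim pays: V(4,0)=0.0000, V(4,1)=0.0000, V(4,2)=0.0000, V(4,3)=25.0000, V(4,4)=25.0000
  t=3,j=0: stock 43.7071 → up 51.1373 (V=0.0000), down 39.7735 (V=0.0000). Price 0.0000; hedge Δ=0.0000, bond B=0.0000.
  t=3,j=1: stock 56.1949 → up 65.7480 (V=0.0000), down 51.1373 (V=0.0000). Price 0.0000; hedge Δ=0.0000, bond B=0.0000.
  t=3,j=2: stock 72.2505 → up 84.5331 (V=25.0000), down 65.7480 (V=0.0000). Price 19.3995; hedge Δ=1.3308, bond B=-76.7544.
  t=3,j=3: stock 92.8936 → up 108.6855 (V=25.0000), down 84.5331 (V=25.0000). Price 21.9298; hedge Δ=0.0000, bond B=21.9298.
  t=2,j=0: stock 48.0298 → up 56.1949 (V=0.0000), down 43.7071 (V=0.0000). Price 0.0000; hedge Δ=0.0000, bond B=0.0000.
  t=2,j=1: stock 61.7526 → up 72.2505 (V=19.3995), down 56.1949 (V=0.0000). Price 15.0536; hedge Δ=1.2083, bond B=-59.5597.
  t=2,j=2: stock 79.3962 → up 92.8936 (V=21.9298), down 72.2505 (V=19.3995). Price 18.9806; hedge Δ=0.1226, bond B=9.2484.
  t=1,j=0: stock 52.7800 → up 61.7526 (V=15.0536), down 48.0298 (V=0.0000). Price 11.6812; hedge Δ=1.0970, bond B=-46.2171.
  t=1,j=1: stock 67.8600 → up 79.3962 (V=18.9806), down 61.7526 (V=15.0536). Price 16.2522; hedge Δ=0.2226, bond B=1.1483.
  t=0,j=0: stock 58.0000 → up 67.8600 (V=16.2522), down 52.7800 (V=11.6812). Price 13.7936; hedge Δ=0.3031, bond B=-3.7868.
Check: Δ(0,0)·S0 + B(0,0) = 13.7936 = V0.

(0,0): Delta=0.3031 Bond=-3.7868
(1,0): Delta=1.0970 Bond=-46.2171
(1,1): Delta=0.2226 Bond=1.1483
(2,0): Delta=0.0000 Bond=0.0000
(2,1): Delta=1.2083 Bond=-59.5597
(2,2): Delta=0.1226 Bond=9.2484
(3,0): Delta=0.0000 Bond=0.0000
(3,1): Delta=0.0000 Bond=0.0000
(3,2): Delta=1.3308 Bond=-76.7544
(3,3): Delta=0.0000 Bond=21.9298
V0=13.7936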